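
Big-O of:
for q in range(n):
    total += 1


Per nesting level: O(n) = O(n)
Complexity: O(n)


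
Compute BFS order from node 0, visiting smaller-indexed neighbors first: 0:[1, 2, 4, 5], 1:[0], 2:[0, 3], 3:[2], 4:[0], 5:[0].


BFS queue: start with [0]
Visit order: [0, 1, 2, 4, 5, 3]


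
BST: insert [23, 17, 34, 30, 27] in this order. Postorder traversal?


Root = 23; build tree by BST insertion.
Postorder traversal: [17, 27, 30, 34, 23]


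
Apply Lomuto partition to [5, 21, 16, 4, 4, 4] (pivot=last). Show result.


Elements <= 4 go left of pivot.
Result: [4, 4, 4, 5, 21, 16], pivot at index 2


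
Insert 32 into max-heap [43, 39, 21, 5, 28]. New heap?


Append 32: [43, 39, 21, 5, 28, 32]
Bubble up: swap idx 5(32) with idx 2(21)
Result: [43, 39, 32, 5, 28, 21]


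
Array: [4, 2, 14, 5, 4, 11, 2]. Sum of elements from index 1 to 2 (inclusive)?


Prefix sums: [0, 4, 6, 20, 25, 29, 40, 42]
Sum[1..2] = prefix[3] - prefix[1] = 20 - 4 = 16


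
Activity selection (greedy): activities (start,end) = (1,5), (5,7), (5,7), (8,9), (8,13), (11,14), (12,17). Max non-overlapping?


Greedy: pick earliest-ending, then skip overlaps.
Selected (4 activities): [(1, 5), (5, 7), (8, 9), (11, 14)]


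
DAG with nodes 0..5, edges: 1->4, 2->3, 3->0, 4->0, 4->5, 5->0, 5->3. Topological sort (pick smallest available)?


Kahn's algorithm, process smallest node first
Order: [1, 2, 4, 5, 3, 0]


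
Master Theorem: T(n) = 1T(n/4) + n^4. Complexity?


a=1, b=4, c=4. log_4(1)=0 < c=4. Case 3: O(n^c) = O(n^4)
Complexity: O(n^4)


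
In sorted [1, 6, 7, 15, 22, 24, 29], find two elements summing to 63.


Two pointers: lo=0, hi=6
No pair sums to 63


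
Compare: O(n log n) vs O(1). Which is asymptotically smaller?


constant grows slower than linearithmic
O(1) is asymptotically smaller; O(n log n) grows faster


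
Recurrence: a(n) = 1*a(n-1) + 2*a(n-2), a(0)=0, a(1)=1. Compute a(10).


Build bottom-up:
...a(8)=85, a(9)=171, a(10)=1*171+2*85=341


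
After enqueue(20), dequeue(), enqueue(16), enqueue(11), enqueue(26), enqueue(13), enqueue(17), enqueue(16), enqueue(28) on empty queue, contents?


enqueue(20) -> [20]
dequeue() returns 20 -> []
enqueue(16) -> [16]
enqueue(11) -> [16, 11]
enqueue(26) -> [16, 11, 26]
enqueue(13) -> [16, 11, 26, 13]
enqueue(17) -> [16, 11, 26, 13, 17]
enqueue(16) -> [16, 11, 26, 13, 17, 16]
enqueue(28) -> [16, 11, 26, 13, 17, 16, 28]
Final queue (front to back): [16, 11, 26, 13, 17, 16, 28]


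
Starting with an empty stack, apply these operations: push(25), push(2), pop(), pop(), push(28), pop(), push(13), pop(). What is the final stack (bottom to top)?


push(25) -> [25]
push(2) -> [25, 2]
pop() returns 2 -> [25]
pop() returns 25 -> []
push(28) -> [28]
pop() returns 28 -> []
push(13) -> [13]
pop() returns 13 -> []
Final stack (bottom to top): []


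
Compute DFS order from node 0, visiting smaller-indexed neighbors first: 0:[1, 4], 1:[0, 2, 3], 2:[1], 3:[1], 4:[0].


DFS stack-based: start with [0]
Visit order: [0, 1, 2, 3, 4]


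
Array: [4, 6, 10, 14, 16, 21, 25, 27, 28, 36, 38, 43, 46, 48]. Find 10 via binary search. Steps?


Search for 10:
[0,13] mid=6 arr[6]=25
[0,5] mid=2 arr[2]=10
Total: 2 comparisons


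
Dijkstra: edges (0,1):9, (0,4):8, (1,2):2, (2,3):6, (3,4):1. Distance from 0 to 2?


Dijkstra from 0:
Distances: {0: 0, 1: 9, 2: 11, 3: 9, 4: 8}
Shortest distance to 2 = 11, path = [0, 1, 2]


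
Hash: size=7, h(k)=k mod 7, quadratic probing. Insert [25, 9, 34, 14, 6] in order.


Insertions: 25->slot 4; 9->slot 2; 34->slot 6; 14->slot 0; 6->slot 3
Table: [14, None, 9, 6, 25, None, 34]


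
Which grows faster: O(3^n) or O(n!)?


exponential (base 3) grows slower than factorial
O(3^n) is asymptotically smaller; O(n!) grows faster


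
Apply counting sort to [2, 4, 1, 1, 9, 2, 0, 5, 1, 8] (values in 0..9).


Count array: [1, 3, 2, 0, 1, 1, 0, 0, 1, 1]
Reconstruct: [0, 1, 1, 1, 2, 2, 4, 5, 8, 9]


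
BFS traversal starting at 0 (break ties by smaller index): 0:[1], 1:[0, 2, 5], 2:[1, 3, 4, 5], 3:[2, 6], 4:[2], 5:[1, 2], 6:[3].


BFS queue: start with [0]
Visit order: [0, 1, 2, 5, 3, 4, 6]


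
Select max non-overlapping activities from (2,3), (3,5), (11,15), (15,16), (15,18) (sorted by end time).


Greedy: pick earliest-ending, then skip overlaps.
Selected (4 activities): [(2, 3), (3, 5), (11, 15), (15, 16)]


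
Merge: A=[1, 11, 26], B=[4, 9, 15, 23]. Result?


Compare heads, take smaller each step.
Merged: [1, 4, 9, 11, 15, 23, 26]


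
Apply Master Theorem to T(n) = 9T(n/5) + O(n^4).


a=9, b=5, c=4. log_5(9)=1.365 < c=4. Case 3: O(n^c) = O(n^4)
Complexity: O(n^4)


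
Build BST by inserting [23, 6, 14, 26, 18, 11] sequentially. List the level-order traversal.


Root = 23; build tree by BST insertion.
Level-Order traversal: [23, 6, 26, 14, 11, 18]


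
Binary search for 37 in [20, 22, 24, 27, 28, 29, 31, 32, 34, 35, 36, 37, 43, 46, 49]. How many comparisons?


Search for 37:
[0,14] mid=7 arr[7]=32
[8,14] mid=11 arr[11]=37
Total: 2 comparisons


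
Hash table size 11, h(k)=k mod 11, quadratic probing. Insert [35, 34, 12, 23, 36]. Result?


Insertions: 35->slot 2; 34->slot 1; 12->slot 5; 23->slot 10; 36->slot 3
Table: [None, 34, 35, 36, None, 12, None, None, None, None, 23]


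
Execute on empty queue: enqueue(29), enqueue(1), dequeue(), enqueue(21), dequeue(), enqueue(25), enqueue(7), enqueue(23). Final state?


enqueue(29) -> [29]
enqueue(1) -> [29, 1]
dequeue() returns 29 -> [1]
enqueue(21) -> [1, 21]
dequeue() returns 1 -> [21]
enqueue(25) -> [21, 25]
enqueue(7) -> [21, 25, 7]
enqueue(23) -> [21, 25, 7, 23]
Final queue (front to back): [21, 25, 7, 23]


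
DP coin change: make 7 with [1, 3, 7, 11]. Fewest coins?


dp[0]=0; dp[i]=1+min(dp[i-c] for c in coins)
...dp[2]=2, dp[3]=1, dp[4]=2, dp[5]=3, dp[6]=2, dp[7]=1
Minimum coins for 7 = 1


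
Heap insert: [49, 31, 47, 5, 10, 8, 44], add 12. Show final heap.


Append 12: [49, 31, 47, 5, 10, 8, 44, 12]
Bubble up: swap idx 7(12) with idx 3(5)
Result: [49, 31, 47, 12, 10, 8, 44, 5]


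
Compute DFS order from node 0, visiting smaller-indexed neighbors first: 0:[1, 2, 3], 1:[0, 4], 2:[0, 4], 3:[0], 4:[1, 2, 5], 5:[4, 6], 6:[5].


DFS stack-based: start with [0]
Visit order: [0, 1, 4, 2, 5, 6, 3]


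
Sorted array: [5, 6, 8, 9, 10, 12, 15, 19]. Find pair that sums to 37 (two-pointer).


Two pointers: lo=0, hi=7
No pair sums to 37


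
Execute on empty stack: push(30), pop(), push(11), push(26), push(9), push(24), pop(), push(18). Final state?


push(30) -> [30]
pop() returns 30 -> []
push(11) -> [11]
push(26) -> [11, 26]
push(9) -> [11, 26, 9]
push(24) -> [11, 26, 9, 24]
pop() returns 24 -> [11, 26, 9]
push(18) -> [11, 26, 9, 18]
Final stack (bottom to top): [11, 26, 9, 18]


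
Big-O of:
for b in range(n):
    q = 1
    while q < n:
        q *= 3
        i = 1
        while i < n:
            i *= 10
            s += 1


Per nesting level: O(n) * O(log n) * O(log n) = O(n (log n)^2)
Complexity: O(n (log n)^2)


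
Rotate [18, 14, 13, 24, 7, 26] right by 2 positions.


Right rotate by 2: [7, 26, 18, 14, 13, 24]


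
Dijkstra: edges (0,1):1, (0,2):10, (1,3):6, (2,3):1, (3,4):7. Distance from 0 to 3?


Dijkstra from 0:
Distances: {0: 0, 1: 1, 2: 8, 3: 7, 4: 14}
Shortest distance to 3 = 7, path = [0, 1, 3]


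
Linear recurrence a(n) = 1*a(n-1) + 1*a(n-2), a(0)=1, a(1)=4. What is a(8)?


Build bottom-up:
...a(6)=37, a(7)=60, a(8)=1*60+1*37=97


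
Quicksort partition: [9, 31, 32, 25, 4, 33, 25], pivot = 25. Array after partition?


Elements <= 25 go left of pivot.
Result: [9, 25, 4, 25, 32, 33, 31], pivot at index 3


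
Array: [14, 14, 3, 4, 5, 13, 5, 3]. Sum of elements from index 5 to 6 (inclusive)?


Prefix sums: [0, 14, 28, 31, 35, 40, 53, 58, 61]
Sum[5..6] = prefix[7] - prefix[5] = 58 - 40 = 18


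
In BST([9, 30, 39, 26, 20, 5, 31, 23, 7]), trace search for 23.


BST root = 9
Search for 23: compare at each node
Path: [9, 30, 26, 20, 23]


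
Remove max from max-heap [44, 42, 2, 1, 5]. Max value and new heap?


Max = 44
Replace root with last, heapify down
Resulting heap: [42, 5, 2, 1]


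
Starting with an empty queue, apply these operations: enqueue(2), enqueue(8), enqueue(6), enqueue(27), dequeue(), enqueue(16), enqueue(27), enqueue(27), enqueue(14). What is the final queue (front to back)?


enqueue(2) -> [2]
enqueue(8) -> [2, 8]
enqueue(6) -> [2, 8, 6]
enqueue(27) -> [2, 8, 6, 27]
dequeue() returns 2 -> [8, 6, 27]
enqueue(16) -> [8, 6, 27, 16]
enqueue(27) -> [8, 6, 27, 16, 27]
enqueue(27) -> [8, 6, 27, 16, 27, 27]
enqueue(14) -> [8, 6, 27, 16, 27, 27, 14]
Final queue (front to back): [8, 6, 27, 16, 27, 27, 14]


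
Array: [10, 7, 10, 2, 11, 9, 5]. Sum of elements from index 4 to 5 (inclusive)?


Prefix sums: [0, 10, 17, 27, 29, 40, 49, 54]
Sum[4..5] = prefix[6] - prefix[4] = 49 - 29 = 20


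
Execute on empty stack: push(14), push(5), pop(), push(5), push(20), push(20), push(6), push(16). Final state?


push(14) -> [14]
push(5) -> [14, 5]
pop() returns 5 -> [14]
push(5) -> [14, 5]
push(20) -> [14, 5, 20]
push(20) -> [14, 5, 20, 20]
push(6) -> [14, 5, 20, 20, 6]
push(16) -> [14, 5, 20, 20, 6, 16]
Final stack (bottom to top): [14, 5, 20, 20, 6, 16]


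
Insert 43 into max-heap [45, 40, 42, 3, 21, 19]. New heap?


Append 43: [45, 40, 42, 3, 21, 19, 43]
Bubble up: swap idx 6(43) with idx 2(42)
Result: [45, 40, 43, 3, 21, 19, 42]


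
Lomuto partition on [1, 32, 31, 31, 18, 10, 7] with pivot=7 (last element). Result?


Elements <= 7 go left of pivot.
Result: [1, 7, 31, 31, 18, 10, 32], pivot at index 1


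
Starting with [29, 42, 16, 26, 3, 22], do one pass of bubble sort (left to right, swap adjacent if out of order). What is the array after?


After one pass: [29, 16, 26, 3, 22, 42]


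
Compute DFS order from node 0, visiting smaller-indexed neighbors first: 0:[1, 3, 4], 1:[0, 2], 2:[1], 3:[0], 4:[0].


DFS stack-based: start with [0]
Visit order: [0, 1, 2, 3, 4]


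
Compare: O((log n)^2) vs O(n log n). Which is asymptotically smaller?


polylogarithmic grows slower than linearithmic
O((log n)^2) is asymptotically smaller; O(n log n) grows faster


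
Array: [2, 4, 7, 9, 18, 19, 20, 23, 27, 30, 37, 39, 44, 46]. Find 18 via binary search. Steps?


Search for 18:
[0,13] mid=6 arr[6]=20
[0,5] mid=2 arr[2]=7
[3,5] mid=4 arr[4]=18
Total: 3 comparisons


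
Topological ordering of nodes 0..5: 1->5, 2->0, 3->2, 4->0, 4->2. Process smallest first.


Kahn's algorithm, process smallest node first
Order: [1, 3, 4, 2, 0, 5]


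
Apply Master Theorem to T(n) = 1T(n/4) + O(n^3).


a=1, b=4, c=3. log_4(1)=0 < c=3. Case 3: O(n^c) = O(n^3)
Complexity: O(n^3)


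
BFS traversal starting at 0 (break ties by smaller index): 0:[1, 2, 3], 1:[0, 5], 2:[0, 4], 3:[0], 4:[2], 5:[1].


BFS queue: start with [0]
Visit order: [0, 1, 2, 3, 5, 4]


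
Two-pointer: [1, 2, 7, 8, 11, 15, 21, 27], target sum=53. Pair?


Two pointers: lo=0, hi=7
No pair sums to 53


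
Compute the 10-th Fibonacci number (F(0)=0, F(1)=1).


F(n)=F(n-1)+F(n-2)
...F(8)=21, F(9)=34, F(10)=55


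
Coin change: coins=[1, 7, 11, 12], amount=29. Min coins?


dp[0]=0; dp[i]=1+min(dp[i-c] for c in coins)
...dp[24]=2, dp[25]=3, dp[26]=3, dp[27]=4, dp[28]=4, dp[29]=3
Minimum coins for 29 = 3


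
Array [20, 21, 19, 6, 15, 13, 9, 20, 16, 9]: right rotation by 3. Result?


Right rotate by 3: [20, 16, 9, 20, 21, 19, 6, 15, 13, 9]


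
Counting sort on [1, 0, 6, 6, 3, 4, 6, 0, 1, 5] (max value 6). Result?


Count array: [2, 2, 0, 1, 1, 1, 3]
Reconstruct: [0, 0, 1, 1, 3, 4, 5, 6, 6, 6]


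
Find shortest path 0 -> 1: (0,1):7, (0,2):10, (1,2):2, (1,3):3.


Dijkstra from 0:
Distances: {0: 0, 1: 7, 2: 9, 3: 10}
Shortest distance to 1 = 7, path = [0, 1]


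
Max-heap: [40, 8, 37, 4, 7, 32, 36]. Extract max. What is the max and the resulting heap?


Max = 40
Replace root with last, heapify down
Resulting heap: [37, 8, 36, 4, 7, 32]


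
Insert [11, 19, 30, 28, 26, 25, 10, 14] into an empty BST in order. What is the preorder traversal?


Root = 11; build tree by BST insertion.
Preorder traversal: [11, 10, 19, 14, 30, 28, 26, 25]


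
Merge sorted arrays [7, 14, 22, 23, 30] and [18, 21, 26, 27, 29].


Compare heads, take smaller each step.
Merged: [7, 14, 18, 21, 22, 23, 26, 27, 29, 30]


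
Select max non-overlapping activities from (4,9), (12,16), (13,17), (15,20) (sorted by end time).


Greedy: pick earliest-ending, then skip overlaps.
Selected (2 activities): [(4, 9), (12, 16)]


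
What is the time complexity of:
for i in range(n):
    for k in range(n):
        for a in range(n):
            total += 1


Per nesting level: O(n) * O(n) * O(n) = O(n^3)
Complexity: O(n^3)


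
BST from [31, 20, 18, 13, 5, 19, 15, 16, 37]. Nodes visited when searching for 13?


BST root = 31
Search for 13: compare at each node
Path: [31, 20, 18, 13]


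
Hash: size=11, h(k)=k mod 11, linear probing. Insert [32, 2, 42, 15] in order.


Insertions: 32->slot 10; 2->slot 2; 42->slot 9; 15->slot 4
Table: [None, None, 2, None, 15, None, None, None, None, 42, 32]


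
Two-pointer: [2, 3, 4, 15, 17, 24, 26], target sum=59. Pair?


Two pointers: lo=0, hi=6
No pair sums to 59


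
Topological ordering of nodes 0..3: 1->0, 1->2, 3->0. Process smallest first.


Kahn's algorithm, process smallest node first
Order: [1, 2, 3, 0]


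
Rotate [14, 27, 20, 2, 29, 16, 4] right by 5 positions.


Right rotate by 5: [20, 2, 29, 16, 4, 14, 27]


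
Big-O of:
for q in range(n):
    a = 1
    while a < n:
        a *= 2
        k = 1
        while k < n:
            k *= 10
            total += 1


Per nesting level: O(n) * O(log n) * O(log n) = O(n (log n)^2)
Complexity: O(n (log n)^2)


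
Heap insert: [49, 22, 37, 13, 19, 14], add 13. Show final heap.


Append 13: [49, 22, 37, 13, 19, 14, 13]
Bubble up: no swaps needed
Result: [49, 22, 37, 13, 19, 14, 13]


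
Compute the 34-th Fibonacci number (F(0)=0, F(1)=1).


F(n)=F(n-1)+F(n-2)
...F(32)=2178309, F(33)=3524578, F(34)=5702887


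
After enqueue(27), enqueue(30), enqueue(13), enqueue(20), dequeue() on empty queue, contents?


enqueue(27) -> [27]
enqueue(30) -> [27, 30]
enqueue(13) -> [27, 30, 13]
enqueue(20) -> [27, 30, 13, 20]
dequeue() returns 27 -> [30, 13, 20]
Final queue (front to back): [30, 13, 20]


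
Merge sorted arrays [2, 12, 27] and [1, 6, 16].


Compare heads, take smaller each step.
Merged: [1, 2, 6, 12, 16, 27]


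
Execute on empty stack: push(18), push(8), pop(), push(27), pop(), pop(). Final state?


push(18) -> [18]
push(8) -> [18, 8]
pop() returns 8 -> [18]
push(27) -> [18, 27]
pop() returns 27 -> [18]
pop() returns 18 -> []
Final stack (bottom to top): []


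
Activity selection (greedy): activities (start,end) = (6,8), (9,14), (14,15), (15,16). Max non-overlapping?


Greedy: pick earliest-ending, then skip overlaps.
Selected (4 activities): [(6, 8), (9, 14), (14, 15), (15, 16)]


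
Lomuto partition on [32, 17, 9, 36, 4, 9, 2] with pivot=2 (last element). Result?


Elements <= 2 go left of pivot.
Result: [2, 17, 9, 36, 4, 9, 32], pivot at index 0


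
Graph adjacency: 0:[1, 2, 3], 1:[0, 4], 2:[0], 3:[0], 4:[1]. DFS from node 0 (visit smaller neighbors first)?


DFS stack-based: start with [0]
Visit order: [0, 1, 4, 2, 3]


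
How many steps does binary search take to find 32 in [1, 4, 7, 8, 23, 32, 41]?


Search for 32:
[0,6] mid=3 arr[3]=8
[4,6] mid=5 arr[5]=32
Total: 2 comparisons


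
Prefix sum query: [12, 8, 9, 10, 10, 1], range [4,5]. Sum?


Prefix sums: [0, 12, 20, 29, 39, 49, 50]
Sum[4..5] = prefix[6] - prefix[4] = 50 - 39 = 11


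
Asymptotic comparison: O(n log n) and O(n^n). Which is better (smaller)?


linearithmic grows slower than n^n
O(n log n) is asymptotically smaller; O(n^n) grows faster


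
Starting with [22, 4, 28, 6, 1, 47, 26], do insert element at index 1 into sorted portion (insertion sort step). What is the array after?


After one pass: [4, 22, 28, 6, 1, 47, 26]


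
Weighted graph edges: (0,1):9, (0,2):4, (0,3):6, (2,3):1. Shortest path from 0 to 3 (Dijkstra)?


Dijkstra from 0:
Distances: {0: 0, 1: 9, 2: 4, 3: 5}
Shortest distance to 3 = 5, path = [0, 2, 3]


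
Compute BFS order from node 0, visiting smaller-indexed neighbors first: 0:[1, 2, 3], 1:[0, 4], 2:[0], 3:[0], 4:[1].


BFS queue: start with [0]
Visit order: [0, 1, 2, 3, 4]


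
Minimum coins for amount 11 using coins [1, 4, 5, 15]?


dp[0]=0; dp[i]=1+min(dp[i-c] for c in coins)
...dp[6]=2, dp[7]=3, dp[8]=2, dp[9]=2, dp[10]=2, dp[11]=3
Minimum coins for 11 = 3


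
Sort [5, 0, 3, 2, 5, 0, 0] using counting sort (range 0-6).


Count array: [3, 0, 1, 1, 0, 2, 0]
Reconstruct: [0, 0, 0, 2, 3, 5, 5]


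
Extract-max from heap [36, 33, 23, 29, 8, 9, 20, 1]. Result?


Max = 36
Replace root with last, heapify down
Resulting heap: [33, 29, 23, 1, 8, 9, 20]


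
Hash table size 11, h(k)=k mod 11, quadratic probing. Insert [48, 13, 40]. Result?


Insertions: 48->slot 4; 13->slot 2; 40->slot 7
Table: [None, None, 13, None, 48, None, None, 40, None, None, None]


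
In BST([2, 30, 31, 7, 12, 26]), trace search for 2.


BST root = 2
Search for 2: compare at each node
Path: [2]


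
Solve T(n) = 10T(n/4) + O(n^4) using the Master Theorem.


a=10, b=4, c=4. log_4(10)=1.661 < c=4. Case 3: O(n^c) = O(n^4)
Complexity: O(n^4)


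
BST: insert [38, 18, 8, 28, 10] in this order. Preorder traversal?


Root = 38; build tree by BST insertion.
Preorder traversal: [38, 18, 8, 10, 28]


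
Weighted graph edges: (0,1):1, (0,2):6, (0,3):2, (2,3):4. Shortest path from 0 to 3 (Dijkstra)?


Dijkstra from 0:
Distances: {0: 0, 1: 1, 2: 6, 3: 2}
Shortest distance to 3 = 2, path = [0, 3]


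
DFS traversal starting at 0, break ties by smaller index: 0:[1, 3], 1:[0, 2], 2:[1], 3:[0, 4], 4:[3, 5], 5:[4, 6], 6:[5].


DFS stack-based: start with [0]
Visit order: [0, 1, 2, 3, 4, 5, 6]


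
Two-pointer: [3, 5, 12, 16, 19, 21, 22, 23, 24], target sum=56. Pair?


Two pointers: lo=0, hi=8
No pair sums to 56


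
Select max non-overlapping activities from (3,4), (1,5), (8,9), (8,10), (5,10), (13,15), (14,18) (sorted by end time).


Greedy: pick earliest-ending, then skip overlaps.
Selected (3 activities): [(3, 4), (8, 9), (13, 15)]


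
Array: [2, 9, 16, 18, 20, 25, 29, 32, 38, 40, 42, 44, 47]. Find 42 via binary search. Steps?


Search for 42:
[0,12] mid=6 arr[6]=29
[7,12] mid=9 arr[9]=40
[10,12] mid=11 arr[11]=44
[10,10] mid=10 arr[10]=42
Total: 4 comparisons


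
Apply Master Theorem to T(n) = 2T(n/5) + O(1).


a=2, b=5, c=0. log_5(2)=0.431 > c=0. Case 1: O(n^log_b(a)) = O(n^0.431)
Complexity: O(n^0.431)


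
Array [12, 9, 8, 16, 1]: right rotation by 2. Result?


Right rotate by 2: [16, 1, 12, 9, 8]


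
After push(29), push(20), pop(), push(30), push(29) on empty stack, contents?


push(29) -> [29]
push(20) -> [29, 20]
pop() returns 20 -> [29]
push(30) -> [29, 30]
push(29) -> [29, 30, 29]
Final stack (bottom to top): [29, 30, 29]


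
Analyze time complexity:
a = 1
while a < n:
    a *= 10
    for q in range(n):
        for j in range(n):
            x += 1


Per nesting level: O(log n) * O(n) * O(n) = O(n^2 log n)
Complexity: O(n^2 log n)


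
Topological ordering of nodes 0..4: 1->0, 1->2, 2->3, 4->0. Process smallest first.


Kahn's algorithm, process smallest node first
Order: [1, 2, 3, 4, 0]


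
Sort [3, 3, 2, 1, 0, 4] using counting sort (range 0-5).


Count array: [1, 1, 1, 2, 1, 0]
Reconstruct: [0, 1, 2, 3, 3, 4]


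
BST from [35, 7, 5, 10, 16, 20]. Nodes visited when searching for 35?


BST root = 35
Search for 35: compare at each node
Path: [35]


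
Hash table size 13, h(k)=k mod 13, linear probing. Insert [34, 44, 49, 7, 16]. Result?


Insertions: 34->slot 8; 44->slot 5; 49->slot 10; 7->slot 7; 16->slot 3
Table: [None, None, None, 16, None, 44, None, 7, 34, None, 49, None, None]


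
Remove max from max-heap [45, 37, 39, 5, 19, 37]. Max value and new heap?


Max = 45
Replace root with last, heapify down
Resulting heap: [39, 37, 37, 5, 19]


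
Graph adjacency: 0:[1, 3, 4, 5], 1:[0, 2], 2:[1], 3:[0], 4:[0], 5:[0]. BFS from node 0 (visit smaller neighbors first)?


BFS queue: start with [0]
Visit order: [0, 1, 3, 4, 5, 2]


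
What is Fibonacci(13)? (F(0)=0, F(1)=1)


F(n)=F(n-1)+F(n-2)
...F(11)=89, F(12)=144, F(13)=233


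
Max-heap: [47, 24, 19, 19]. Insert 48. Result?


Append 48: [47, 24, 19, 19, 48]
Bubble up: swap idx 4(48) with idx 1(24); swap idx 1(48) with idx 0(47)
Result: [48, 47, 19, 19, 24]


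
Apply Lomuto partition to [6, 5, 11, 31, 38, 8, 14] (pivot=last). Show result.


Elements <= 14 go left of pivot.
Result: [6, 5, 11, 8, 14, 31, 38], pivot at index 4


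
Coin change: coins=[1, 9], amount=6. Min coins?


dp[0]=0; dp[i]=1+min(dp[i-c] for c in coins)
...dp[1]=1, dp[2]=2, dp[3]=3, dp[4]=4, dp[5]=5, dp[6]=6
Minimum coins for 6 = 6


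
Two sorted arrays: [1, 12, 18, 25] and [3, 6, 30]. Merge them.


Compare heads, take smaller each step.
Merged: [1, 3, 6, 12, 18, 25, 30]


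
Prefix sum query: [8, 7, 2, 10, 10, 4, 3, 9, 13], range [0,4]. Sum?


Prefix sums: [0, 8, 15, 17, 27, 37, 41, 44, 53, 66]
Sum[0..4] = prefix[5] - prefix[0] = 37 - 0 = 37


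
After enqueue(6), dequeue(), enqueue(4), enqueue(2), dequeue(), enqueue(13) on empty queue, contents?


enqueue(6) -> [6]
dequeue() returns 6 -> []
enqueue(4) -> [4]
enqueue(2) -> [4, 2]
dequeue() returns 4 -> [2]
enqueue(13) -> [2, 13]
Final queue (front to back): [2, 13]


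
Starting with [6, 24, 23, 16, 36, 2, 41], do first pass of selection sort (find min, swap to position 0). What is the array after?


After one pass: [2, 24, 23, 16, 36, 6, 41]


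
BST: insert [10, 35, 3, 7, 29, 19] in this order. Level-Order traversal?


Root = 10; build tree by BST insertion.
Level-Order traversal: [10, 3, 35, 7, 29, 19]


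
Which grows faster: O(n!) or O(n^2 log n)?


n^2 log n grows slower than factorial
O(n^2 log n) is asymptotically smaller; O(n!) grows faster


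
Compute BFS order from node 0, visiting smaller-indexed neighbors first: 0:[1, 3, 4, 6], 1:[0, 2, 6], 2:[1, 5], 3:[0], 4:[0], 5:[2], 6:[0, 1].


BFS queue: start with [0]
Visit order: [0, 1, 3, 4, 6, 2, 5]


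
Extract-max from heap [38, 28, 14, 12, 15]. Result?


Max = 38
Replace root with last, heapify down
Resulting heap: [28, 15, 14, 12]


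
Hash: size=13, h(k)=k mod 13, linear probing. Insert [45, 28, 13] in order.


Insertions: 45->slot 6; 28->slot 2; 13->slot 0
Table: [13, None, 28, None, None, None, 45, None, None, None, None, None, None]


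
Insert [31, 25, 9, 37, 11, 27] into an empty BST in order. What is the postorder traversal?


Root = 31; build tree by BST insertion.
Postorder traversal: [11, 9, 27, 25, 37, 31]


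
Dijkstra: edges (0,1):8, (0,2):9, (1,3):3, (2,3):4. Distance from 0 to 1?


Dijkstra from 0:
Distances: {0: 0, 1: 8, 2: 9, 3: 11}
Shortest distance to 1 = 8, path = [0, 1]


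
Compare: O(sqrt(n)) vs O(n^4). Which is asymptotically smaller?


sublinear grows slower than quartic
O(sqrt(n)) is asymptotically smaller; O(n^4) grows faster


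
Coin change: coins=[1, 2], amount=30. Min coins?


dp[0]=0; dp[i]=1+min(dp[i-c] for c in coins)
...dp[25]=13, dp[26]=13, dp[27]=14, dp[28]=14, dp[29]=15, dp[30]=15
Minimum coins for 30 = 15


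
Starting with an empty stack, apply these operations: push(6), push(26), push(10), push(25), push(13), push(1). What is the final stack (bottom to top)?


push(6) -> [6]
push(26) -> [6, 26]
push(10) -> [6, 26, 10]
push(25) -> [6, 26, 10, 25]
push(13) -> [6, 26, 10, 25, 13]
push(1) -> [6, 26, 10, 25, 13, 1]
Final stack (bottom to top): [6, 26, 10, 25, 13, 1]


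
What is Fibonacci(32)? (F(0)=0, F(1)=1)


F(n)=F(n-1)+F(n-2)
...F(30)=832040, F(31)=1346269, F(32)=2178309


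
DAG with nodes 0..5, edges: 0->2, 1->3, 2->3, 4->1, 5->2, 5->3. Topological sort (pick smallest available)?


Kahn's algorithm, process smallest node first
Order: [0, 4, 1, 5, 2, 3]


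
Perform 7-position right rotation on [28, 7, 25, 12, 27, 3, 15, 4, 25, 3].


Right rotate by 7: [12, 27, 3, 15, 4, 25, 3, 28, 7, 25]


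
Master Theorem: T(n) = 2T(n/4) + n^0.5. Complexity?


a=2, b=4, c=0.5. log_4(2)=0.5 = c=0.5. Case 2: O(n^c log n) = O(sqrt(n) log n)
Complexity: O(sqrt(n) log n)


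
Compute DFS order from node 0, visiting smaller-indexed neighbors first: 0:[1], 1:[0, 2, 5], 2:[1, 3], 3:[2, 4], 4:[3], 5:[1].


DFS stack-based: start with [0]
Visit order: [0, 1, 2, 3, 4, 5]


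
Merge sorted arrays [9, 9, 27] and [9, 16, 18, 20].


Compare heads, take smaller each step.
Merged: [9, 9, 9, 16, 18, 20, 27]


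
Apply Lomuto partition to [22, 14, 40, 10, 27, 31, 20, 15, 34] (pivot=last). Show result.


Elements <= 34 go left of pivot.
Result: [22, 14, 10, 27, 31, 20, 15, 34, 40], pivot at index 7


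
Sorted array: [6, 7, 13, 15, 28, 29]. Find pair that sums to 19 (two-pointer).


Two pointers: lo=0, hi=5
Found pair: (6, 13) summing to 19


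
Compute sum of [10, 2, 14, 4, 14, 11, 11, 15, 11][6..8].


Prefix sums: [0, 10, 12, 26, 30, 44, 55, 66, 81, 92]
Sum[6..8] = prefix[9] - prefix[6] = 92 - 55 = 37


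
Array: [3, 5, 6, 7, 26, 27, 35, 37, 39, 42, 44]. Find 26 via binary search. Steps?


Search for 26:
[0,10] mid=5 arr[5]=27
[0,4] mid=2 arr[2]=6
[3,4] mid=3 arr[3]=7
[4,4] mid=4 arr[4]=26
Total: 4 comparisons


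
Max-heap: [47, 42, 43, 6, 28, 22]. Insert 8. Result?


Append 8: [47, 42, 43, 6, 28, 22, 8]
Bubble up: no swaps needed
Result: [47, 42, 43, 6, 28, 22, 8]


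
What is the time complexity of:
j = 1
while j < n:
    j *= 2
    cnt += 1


Per nesting level: O(log n) = O(log n)
Complexity: O(log n)


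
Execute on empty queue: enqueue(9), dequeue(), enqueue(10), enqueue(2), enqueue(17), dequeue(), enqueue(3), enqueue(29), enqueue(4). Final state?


enqueue(9) -> [9]
dequeue() returns 9 -> []
enqueue(10) -> [10]
enqueue(2) -> [10, 2]
enqueue(17) -> [10, 2, 17]
dequeue() returns 10 -> [2, 17]
enqueue(3) -> [2, 17, 3]
enqueue(29) -> [2, 17, 3, 29]
enqueue(4) -> [2, 17, 3, 29, 4]
Final queue (front to back): [2, 17, 3, 29, 4]


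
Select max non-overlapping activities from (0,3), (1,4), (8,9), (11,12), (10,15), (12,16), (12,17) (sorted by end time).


Greedy: pick earliest-ending, then skip overlaps.
Selected (4 activities): [(0, 3), (8, 9), (11, 12), (12, 16)]


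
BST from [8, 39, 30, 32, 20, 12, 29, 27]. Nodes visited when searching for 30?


BST root = 8
Search for 30: compare at each node
Path: [8, 39, 30]


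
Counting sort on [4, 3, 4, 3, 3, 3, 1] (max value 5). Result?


Count array: [0, 1, 0, 4, 2, 0]
Reconstruct: [1, 3, 3, 3, 3, 4, 4]


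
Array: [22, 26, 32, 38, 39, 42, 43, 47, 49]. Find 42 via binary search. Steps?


Search for 42:
[0,8] mid=4 arr[4]=39
[5,8] mid=6 arr[6]=43
[5,5] mid=5 arr[5]=42
Total: 3 comparisons


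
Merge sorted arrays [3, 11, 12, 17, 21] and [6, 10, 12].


Compare heads, take smaller each step.
Merged: [3, 6, 10, 11, 12, 12, 17, 21]


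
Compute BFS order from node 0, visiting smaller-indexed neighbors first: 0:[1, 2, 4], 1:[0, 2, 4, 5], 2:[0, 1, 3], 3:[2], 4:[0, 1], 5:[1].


BFS queue: start with [0]
Visit order: [0, 1, 2, 4, 5, 3]


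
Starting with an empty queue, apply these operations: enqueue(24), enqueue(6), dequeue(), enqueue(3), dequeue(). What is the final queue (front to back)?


enqueue(24) -> [24]
enqueue(6) -> [24, 6]
dequeue() returns 24 -> [6]
enqueue(3) -> [6, 3]
dequeue() returns 6 -> [3]
Final queue (front to back): [3]


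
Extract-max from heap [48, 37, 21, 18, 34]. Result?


Max = 48
Replace root with last, heapify down
Resulting heap: [37, 34, 21, 18]


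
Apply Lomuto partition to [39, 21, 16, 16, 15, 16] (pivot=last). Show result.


Elements <= 16 go left of pivot.
Result: [16, 16, 15, 16, 39, 21], pivot at index 3


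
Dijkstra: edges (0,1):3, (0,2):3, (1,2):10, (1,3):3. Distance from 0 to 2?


Dijkstra from 0:
Distances: {0: 0, 1: 3, 2: 3, 3: 6}
Shortest distance to 2 = 3, path = [0, 2]


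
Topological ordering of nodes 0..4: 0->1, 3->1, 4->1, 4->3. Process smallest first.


Kahn's algorithm, process smallest node first
Order: [0, 2, 4, 3, 1]


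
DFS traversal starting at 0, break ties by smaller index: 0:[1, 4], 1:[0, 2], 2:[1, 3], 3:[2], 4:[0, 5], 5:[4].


DFS stack-based: start with [0]
Visit order: [0, 1, 2, 3, 4, 5]


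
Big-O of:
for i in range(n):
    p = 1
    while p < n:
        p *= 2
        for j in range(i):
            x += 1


Per nesting level: O(n) * O(log n) * O(n) [triangular over i] = O(n^2 log n)
Complexity: O(n^2 log n)


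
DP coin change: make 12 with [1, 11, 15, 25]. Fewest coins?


dp[0]=0; dp[i]=1+min(dp[i-c] for c in coins)
...dp[7]=7, dp[8]=8, dp[9]=9, dp[10]=10, dp[11]=1, dp[12]=2
Minimum coins for 12 = 2


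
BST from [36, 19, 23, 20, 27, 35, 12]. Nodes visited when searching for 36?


BST root = 36
Search for 36: compare at each node
Path: [36]


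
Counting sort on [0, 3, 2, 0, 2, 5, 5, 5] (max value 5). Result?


Count array: [2, 0, 2, 1, 0, 3]
Reconstruct: [0, 0, 2, 2, 3, 5, 5, 5]


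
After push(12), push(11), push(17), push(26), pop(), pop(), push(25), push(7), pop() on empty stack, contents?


push(12) -> [12]
push(11) -> [12, 11]
push(17) -> [12, 11, 17]
push(26) -> [12, 11, 17, 26]
pop() returns 26 -> [12, 11, 17]
pop() returns 17 -> [12, 11]
push(25) -> [12, 11, 25]
push(7) -> [12, 11, 25, 7]
pop() returns 7 -> [12, 11, 25]
Final stack (bottom to top): [12, 11, 25]


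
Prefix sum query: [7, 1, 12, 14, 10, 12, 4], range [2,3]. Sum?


Prefix sums: [0, 7, 8, 20, 34, 44, 56, 60]
Sum[2..3] = prefix[4] - prefix[2] = 34 - 8 = 26


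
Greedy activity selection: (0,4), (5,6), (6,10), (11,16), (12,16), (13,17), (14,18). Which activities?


Greedy: pick earliest-ending, then skip overlaps.
Selected (4 activities): [(0, 4), (5, 6), (6, 10), (11, 16)]


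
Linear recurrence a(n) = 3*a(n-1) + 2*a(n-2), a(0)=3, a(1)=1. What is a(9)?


Build bottom-up:
...a(7)=4733, a(8)=16857, a(9)=3*16857+2*4733=60037


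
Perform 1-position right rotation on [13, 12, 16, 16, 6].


Right rotate by 1: [6, 13, 12, 16, 16]


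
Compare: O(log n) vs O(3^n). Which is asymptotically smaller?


logarithmic grows slower than exponential (base 3)
O(log n) is asymptotically smaller; O(3^n) grows faster


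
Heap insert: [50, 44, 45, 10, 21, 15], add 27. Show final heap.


Append 27: [50, 44, 45, 10, 21, 15, 27]
Bubble up: no swaps needed
Result: [50, 44, 45, 10, 21, 15, 27]


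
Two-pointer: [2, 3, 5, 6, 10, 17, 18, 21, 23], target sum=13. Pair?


Two pointers: lo=0, hi=8
Found pair: (3, 10) summing to 13


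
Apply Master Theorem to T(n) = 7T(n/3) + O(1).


a=7, b=3, c=0. log_3(7)=1.771 > c=0. Case 1: O(n^log_b(a)) = O(n^1.771)
Complexity: O(n^1.771)


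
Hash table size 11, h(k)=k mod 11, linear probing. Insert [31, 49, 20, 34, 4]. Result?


Insertions: 31->slot 9; 49->slot 5; 20->slot 10; 34->slot 1; 4->slot 4
Table: [None, 34, None, None, 4, 49, None, None, None, 31, 20]


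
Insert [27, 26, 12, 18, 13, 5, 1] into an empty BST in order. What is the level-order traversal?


Root = 27; build tree by BST insertion.
Level-Order traversal: [27, 26, 12, 5, 18, 1, 13]


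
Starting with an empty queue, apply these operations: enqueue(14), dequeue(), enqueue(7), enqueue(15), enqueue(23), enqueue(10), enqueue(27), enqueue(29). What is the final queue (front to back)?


enqueue(14) -> [14]
dequeue() returns 14 -> []
enqueue(7) -> [7]
enqueue(15) -> [7, 15]
enqueue(23) -> [7, 15, 23]
enqueue(10) -> [7, 15, 23, 10]
enqueue(27) -> [7, 15, 23, 10, 27]
enqueue(29) -> [7, 15, 23, 10, 27, 29]
Final queue (front to back): [7, 15, 23, 10, 27, 29]


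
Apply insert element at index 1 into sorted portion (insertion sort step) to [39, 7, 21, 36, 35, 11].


After one pass: [7, 39, 21, 36, 35, 11]


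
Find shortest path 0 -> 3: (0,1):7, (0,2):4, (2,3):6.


Dijkstra from 0:
Distances: {0: 0, 1: 7, 2: 4, 3: 10}
Shortest distance to 3 = 10, path = [0, 2, 3]


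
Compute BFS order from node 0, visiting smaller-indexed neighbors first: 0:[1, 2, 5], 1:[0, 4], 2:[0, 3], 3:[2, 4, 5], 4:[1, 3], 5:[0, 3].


BFS queue: start with [0]
Visit order: [0, 1, 2, 5, 4, 3]


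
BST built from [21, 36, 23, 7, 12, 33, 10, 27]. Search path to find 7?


BST root = 21
Search for 7: compare at each node
Path: [21, 7]


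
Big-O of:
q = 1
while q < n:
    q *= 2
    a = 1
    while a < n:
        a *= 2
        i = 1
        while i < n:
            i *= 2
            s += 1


Per nesting level: O(log n) * O(log n) * O(log n) = O((log n)^3)
Complexity: O((log n)^3)


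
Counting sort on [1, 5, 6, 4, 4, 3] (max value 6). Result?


Count array: [0, 1, 0, 1, 2, 1, 1]
Reconstruct: [1, 3, 4, 4, 5, 6]


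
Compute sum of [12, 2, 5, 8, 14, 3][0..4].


Prefix sums: [0, 12, 14, 19, 27, 41, 44]
Sum[0..4] = prefix[5] - prefix[0] = 41 - 0 = 41


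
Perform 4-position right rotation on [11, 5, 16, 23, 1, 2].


Right rotate by 4: [16, 23, 1, 2, 11, 5]


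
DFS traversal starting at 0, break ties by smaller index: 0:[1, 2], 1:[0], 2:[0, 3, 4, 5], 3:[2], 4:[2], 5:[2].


DFS stack-based: start with [0]
Visit order: [0, 1, 2, 3, 4, 5]


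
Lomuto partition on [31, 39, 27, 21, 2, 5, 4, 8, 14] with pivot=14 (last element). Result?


Elements <= 14 go left of pivot.
Result: [2, 5, 4, 8, 14, 39, 27, 21, 31], pivot at index 4


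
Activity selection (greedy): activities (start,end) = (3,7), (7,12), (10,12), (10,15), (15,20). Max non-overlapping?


Greedy: pick earliest-ending, then skip overlaps.
Selected (3 activities): [(3, 7), (7, 12), (15, 20)]


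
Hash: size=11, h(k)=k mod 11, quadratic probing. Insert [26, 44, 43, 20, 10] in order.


Insertions: 26->slot 4; 44->slot 0; 43->slot 10; 20->slot 9; 10->slot 3
Table: [44, None, None, 10, 26, None, None, None, None, 20, 43]


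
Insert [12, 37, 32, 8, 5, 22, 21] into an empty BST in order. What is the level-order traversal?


Root = 12; build tree by BST insertion.
Level-Order traversal: [12, 8, 37, 5, 32, 22, 21]


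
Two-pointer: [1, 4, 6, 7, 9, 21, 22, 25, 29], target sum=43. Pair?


Two pointers: lo=0, hi=8
Found pair: (21, 22) summing to 43


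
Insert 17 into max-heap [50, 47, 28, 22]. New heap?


Append 17: [50, 47, 28, 22, 17]
Bubble up: no swaps needed
Result: [50, 47, 28, 22, 17]


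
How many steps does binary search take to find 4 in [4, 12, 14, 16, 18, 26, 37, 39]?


Search for 4:
[0,7] mid=3 arr[3]=16
[0,2] mid=1 arr[1]=12
[0,0] mid=0 arr[0]=4
Total: 3 comparisons


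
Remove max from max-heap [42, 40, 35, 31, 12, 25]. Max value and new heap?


Max = 42
Replace root with last, heapify down
Resulting heap: [40, 31, 35, 25, 12]


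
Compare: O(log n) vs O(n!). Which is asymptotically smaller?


logarithmic grows slower than factorial
O(log n) is asymptotically smaller; O(n!) grows faster


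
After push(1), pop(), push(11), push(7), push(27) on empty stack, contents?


push(1) -> [1]
pop() returns 1 -> []
push(11) -> [11]
push(7) -> [11, 7]
push(27) -> [11, 7, 27]
Final stack (bottom to top): [11, 7, 27]


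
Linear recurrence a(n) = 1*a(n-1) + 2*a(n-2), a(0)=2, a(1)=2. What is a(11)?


Build bottom-up:
...a(9)=682, a(10)=1366, a(11)=1*1366+2*682=2730


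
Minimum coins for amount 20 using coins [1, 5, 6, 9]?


dp[0]=0; dp[i]=1+min(dp[i-c] for c in coins)
...dp[15]=2, dp[16]=3, dp[17]=3, dp[18]=2, dp[19]=3, dp[20]=3
Minimum coins for 20 = 3


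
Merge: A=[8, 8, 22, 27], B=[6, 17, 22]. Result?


Compare heads, take smaller each step.
Merged: [6, 8, 8, 17, 22, 22, 27]


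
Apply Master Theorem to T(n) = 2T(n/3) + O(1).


a=2, b=3, c=0. log_3(2)=0.631 > c=0. Case 1: O(n^log_b(a)) = O(n^0.631)
Complexity: O(n^0.631)


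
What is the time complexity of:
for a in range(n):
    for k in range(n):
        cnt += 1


Per nesting level: O(n) * O(n) = O(n^2)
Complexity: O(n^2)


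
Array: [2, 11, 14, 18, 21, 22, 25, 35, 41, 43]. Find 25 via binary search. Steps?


Search for 25:
[0,9] mid=4 arr[4]=21
[5,9] mid=7 arr[7]=35
[5,6] mid=5 arr[5]=22
[6,6] mid=6 arr[6]=25
Total: 4 comparisons


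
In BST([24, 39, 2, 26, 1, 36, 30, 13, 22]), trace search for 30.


BST root = 24
Search for 30: compare at each node
Path: [24, 39, 26, 36, 30]


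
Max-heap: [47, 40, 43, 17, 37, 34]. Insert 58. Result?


Append 58: [47, 40, 43, 17, 37, 34, 58]
Bubble up: swap idx 6(58) with idx 2(43); swap idx 2(58) with idx 0(47)
Result: [58, 40, 47, 17, 37, 34, 43]


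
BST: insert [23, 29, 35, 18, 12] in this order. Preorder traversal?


Root = 23; build tree by BST insertion.
Preorder traversal: [23, 18, 12, 29, 35]


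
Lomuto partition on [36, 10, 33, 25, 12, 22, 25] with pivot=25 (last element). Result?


Elements <= 25 go left of pivot.
Result: [10, 25, 12, 22, 25, 36, 33], pivot at index 4


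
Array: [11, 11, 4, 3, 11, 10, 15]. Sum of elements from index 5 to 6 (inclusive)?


Prefix sums: [0, 11, 22, 26, 29, 40, 50, 65]
Sum[5..6] = prefix[7] - prefix[5] = 65 - 40 = 25


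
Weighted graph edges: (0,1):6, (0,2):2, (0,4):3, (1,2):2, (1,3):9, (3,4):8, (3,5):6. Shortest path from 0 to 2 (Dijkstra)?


Dijkstra from 0:
Distances: {0: 0, 1: 4, 2: 2, 3: 11, 4: 3, 5: 17}
Shortest distance to 2 = 2, path = [0, 2]


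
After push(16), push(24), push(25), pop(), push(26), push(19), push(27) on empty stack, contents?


push(16) -> [16]
push(24) -> [16, 24]
push(25) -> [16, 24, 25]
pop() returns 25 -> [16, 24]
push(26) -> [16, 24, 26]
push(19) -> [16, 24, 26, 19]
push(27) -> [16, 24, 26, 19, 27]
Final stack (bottom to top): [16, 24, 26, 19, 27]


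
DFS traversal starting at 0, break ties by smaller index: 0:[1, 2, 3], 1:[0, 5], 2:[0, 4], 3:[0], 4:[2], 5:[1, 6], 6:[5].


DFS stack-based: start with [0]
Visit order: [0, 1, 5, 6, 2, 4, 3]


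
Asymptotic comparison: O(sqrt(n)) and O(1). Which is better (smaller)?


constant grows slower than sublinear
O(1) is asymptotically smaller; O(sqrt(n)) grows faster


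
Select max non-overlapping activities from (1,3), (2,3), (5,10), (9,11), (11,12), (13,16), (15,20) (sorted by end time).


Greedy: pick earliest-ending, then skip overlaps.
Selected (4 activities): [(1, 3), (5, 10), (11, 12), (13, 16)]


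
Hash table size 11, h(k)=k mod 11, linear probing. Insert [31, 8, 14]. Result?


Insertions: 31->slot 9; 8->slot 8; 14->slot 3
Table: [None, None, None, 14, None, None, None, None, 8, 31, None]


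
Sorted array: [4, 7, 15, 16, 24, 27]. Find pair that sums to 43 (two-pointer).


Two pointers: lo=0, hi=5
Found pair: (16, 27) summing to 43


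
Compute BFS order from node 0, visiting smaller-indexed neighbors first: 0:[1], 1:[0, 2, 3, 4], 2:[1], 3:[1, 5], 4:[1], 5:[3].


BFS queue: start with [0]
Visit order: [0, 1, 2, 3, 4, 5]


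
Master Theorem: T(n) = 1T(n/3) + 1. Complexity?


a=1, b=3, c=0. log_3(1)=0 = c=0. Case 2: O(n^c log n) = O(log n)
Complexity: O(log n)


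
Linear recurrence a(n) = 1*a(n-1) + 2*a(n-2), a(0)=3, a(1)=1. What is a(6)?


Build bottom-up:
...a(4)=23, a(5)=41, a(6)=1*41+2*23=87
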